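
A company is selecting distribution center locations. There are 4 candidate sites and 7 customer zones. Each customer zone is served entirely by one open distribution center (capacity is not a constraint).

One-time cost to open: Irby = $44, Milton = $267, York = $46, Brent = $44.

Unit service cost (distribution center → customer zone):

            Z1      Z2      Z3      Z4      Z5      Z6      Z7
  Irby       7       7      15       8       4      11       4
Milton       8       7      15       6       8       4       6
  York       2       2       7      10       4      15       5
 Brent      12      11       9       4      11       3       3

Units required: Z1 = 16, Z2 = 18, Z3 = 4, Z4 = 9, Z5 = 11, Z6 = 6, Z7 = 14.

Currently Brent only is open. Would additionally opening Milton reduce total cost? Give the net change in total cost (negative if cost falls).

No — net change +98 (cost rises by 98).

Current service cost with {Brent}: 643.
Adding Milton: each customer zone re-picks its cheapest; new service cost 474, saving 169.
Extra fixed cost: 267. Net change = 267 − 169 = 98.
(Totals: 687 → 785.)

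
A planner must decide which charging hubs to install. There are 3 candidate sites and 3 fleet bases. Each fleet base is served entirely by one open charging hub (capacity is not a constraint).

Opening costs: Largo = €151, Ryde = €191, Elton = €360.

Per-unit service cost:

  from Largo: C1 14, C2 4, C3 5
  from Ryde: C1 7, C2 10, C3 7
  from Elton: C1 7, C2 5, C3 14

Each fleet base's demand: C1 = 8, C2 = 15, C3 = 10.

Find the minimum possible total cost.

Minimum total cost: 373

For any fixed open set, each fleet base goes to its cheapest open site; total = fixed + service.
{Largo}: C1→Largo 14·8=112, C2→Largo 4·15=60, C3→Largo 5·10=50. Service 222; fixed 151; total 373.
{Ryde}: C1→Ryde 7·8=56, C2→Ryde 10·15=150, C3→Ryde 7·10=70. Service 276; fixed 191; total 467.
{Largo, Ryde}: service 166 + fixed 342 = 508
{Largo, Ryde, Elton}: C1→Ryde 7·8=56, C2→Largo 4·15=60, C3→Largo 5·10=50. Service 166; fixed 702; total 868.
No other subset beats 373.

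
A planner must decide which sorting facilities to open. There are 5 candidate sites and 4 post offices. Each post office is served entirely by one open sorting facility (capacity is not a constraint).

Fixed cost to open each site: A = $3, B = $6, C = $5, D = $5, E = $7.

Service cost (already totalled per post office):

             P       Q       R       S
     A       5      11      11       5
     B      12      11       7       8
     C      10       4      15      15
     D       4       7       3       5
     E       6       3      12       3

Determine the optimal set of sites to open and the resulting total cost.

Open D only; minimum total cost 24.

For any fixed open set, each post office goes to its cheapest open site; total = fixed + service.
{D}: P→D 4, Q→D 7, R→D 3, S→D 5. Service 19; fixed 5; total 24.
{D, E}: service 13 + fixed 12 = 25
{C, D}: service 16 + fixed 10 = 26
{A, B, C, D, E}: service 13 + fixed 26 = 39
No other subset beats 24.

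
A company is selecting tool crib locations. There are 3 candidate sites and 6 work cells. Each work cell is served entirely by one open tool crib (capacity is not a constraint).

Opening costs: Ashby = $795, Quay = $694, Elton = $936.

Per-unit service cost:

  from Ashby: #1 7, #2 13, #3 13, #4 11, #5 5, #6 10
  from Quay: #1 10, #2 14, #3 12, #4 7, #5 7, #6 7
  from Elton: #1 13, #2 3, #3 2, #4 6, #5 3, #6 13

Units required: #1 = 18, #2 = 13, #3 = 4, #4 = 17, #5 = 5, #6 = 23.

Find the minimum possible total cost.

Minimum total cost: 1419

For any fixed open set, each work cell goes to its cheapest open site; total = fixed + service.
{Quay}: #1→Quay 10·18=180, #2→Quay 14·13=182, #3→Quay 12·4=48, #4→Quay 7·17=119, #5→Quay 7·5=35, #6→Quay 7·23=161. Service 725; fixed 694; total 1419.
{Ashby}: service 789 + fixed 795 = 1584
{Elton}: service 697 + fixed 936 = 1633
{Ashby, Quay, Elton}: #1→Ashby 7·18=126, #2→Elton 3·13=39, #3→Elton 2·4=8, #4→Elton 6·17=102, #5→Elton 3·5=15, #6→Quay 7·23=161. Service 451; fixed 2425; total 2876.
No other subset beats 1419.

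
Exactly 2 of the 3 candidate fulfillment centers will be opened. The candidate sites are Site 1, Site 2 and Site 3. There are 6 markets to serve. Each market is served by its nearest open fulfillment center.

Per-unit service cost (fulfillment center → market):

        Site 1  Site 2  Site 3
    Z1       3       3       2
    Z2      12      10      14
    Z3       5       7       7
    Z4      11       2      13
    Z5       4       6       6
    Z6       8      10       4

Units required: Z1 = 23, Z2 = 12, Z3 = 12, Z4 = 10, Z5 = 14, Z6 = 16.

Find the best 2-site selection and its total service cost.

With exactly 2 open, each market uses its cheapest among the chosen.
{Site 2, Site 3}: Z1→Site 3 2·23=46, Z2→Site 2 10·12=120, Z3→Site 2 7·12=84, Z4→Site 2 2·10=20, Z5→Site 2 6·14=84, Z6→Site 3 4·16=64. Service cost 418.
{Site 1, Site 2}: service cost 453
{Site 1, Site 3}: service cost 480
Among all 3 size-2 choices, {Site 2, Site 3} is lowest.

Choose Site 2 and Site 3; total service cost 418.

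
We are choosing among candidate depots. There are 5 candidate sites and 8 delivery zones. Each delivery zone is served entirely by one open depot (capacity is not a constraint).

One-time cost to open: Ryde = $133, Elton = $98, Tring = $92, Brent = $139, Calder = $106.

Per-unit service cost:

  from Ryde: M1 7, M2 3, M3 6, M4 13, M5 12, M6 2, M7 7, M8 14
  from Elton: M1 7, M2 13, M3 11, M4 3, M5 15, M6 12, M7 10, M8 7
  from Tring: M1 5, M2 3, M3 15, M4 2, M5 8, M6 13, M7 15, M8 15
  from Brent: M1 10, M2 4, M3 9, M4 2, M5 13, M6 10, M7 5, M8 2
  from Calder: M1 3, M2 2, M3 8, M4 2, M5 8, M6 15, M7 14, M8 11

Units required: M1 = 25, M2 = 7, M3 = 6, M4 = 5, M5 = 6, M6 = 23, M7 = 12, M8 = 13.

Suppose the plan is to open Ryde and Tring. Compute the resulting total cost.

Total cost: 777

Each delivery zone is assigned to its cheapest site among the open ones.
{Ryde, Tring}: M1→Tring 5·25=125, M2→Ryde 3·7=21, M3→Ryde 6·6=36, M4→Tring 2·5=10, M5→Tring 8·6=48, M6→Ryde 2·23=46, M7→Ryde 7·12=84, M8→Ryde 14·13=182. Service 552; fixed 225; total 777.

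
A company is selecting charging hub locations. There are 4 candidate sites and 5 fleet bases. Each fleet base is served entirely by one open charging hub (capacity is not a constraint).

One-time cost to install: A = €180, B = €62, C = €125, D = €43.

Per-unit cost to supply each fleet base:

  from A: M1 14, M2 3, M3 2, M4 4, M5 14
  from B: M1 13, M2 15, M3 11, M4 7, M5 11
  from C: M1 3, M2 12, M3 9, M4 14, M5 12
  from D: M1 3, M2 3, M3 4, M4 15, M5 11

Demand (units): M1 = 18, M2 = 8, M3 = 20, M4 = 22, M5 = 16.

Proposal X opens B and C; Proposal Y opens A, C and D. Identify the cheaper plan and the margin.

Proposal X: {B, C}: M1→C 3·18=54, M2→C 12·8=96, M3→C 9·20=180, M4→B 7·22=154, M5→B 11·16=176. Service 660; fixed 187; total 847.
Proposal Y: {A, C, D}: M1→C 3·18=54, M2→A 3·8=24, M3→A 2·20=40, M4→A 4·22=88, M5→D 11·16=176. Service 382; fixed 348; total 730.
Difference: |847 − 730| = 117.

Proposal Y is cheaper by 117.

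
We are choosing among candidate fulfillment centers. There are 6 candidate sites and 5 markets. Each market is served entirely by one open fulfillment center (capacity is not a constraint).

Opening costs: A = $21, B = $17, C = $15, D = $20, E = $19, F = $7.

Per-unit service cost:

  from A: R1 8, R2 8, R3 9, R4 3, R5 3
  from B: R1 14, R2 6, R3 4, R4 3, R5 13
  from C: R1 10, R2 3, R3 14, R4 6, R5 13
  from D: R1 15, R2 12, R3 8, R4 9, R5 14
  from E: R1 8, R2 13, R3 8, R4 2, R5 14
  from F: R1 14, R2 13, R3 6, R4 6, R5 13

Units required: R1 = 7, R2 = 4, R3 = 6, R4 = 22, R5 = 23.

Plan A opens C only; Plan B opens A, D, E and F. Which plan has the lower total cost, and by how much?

Plan B is cheaper by 308.

Plan A: {C}: R1→C 10·7=70, R2→C 3·4=12, R3→C 14·6=84, R4→C 6·22=132, R5→C 13·23=299. Service 597; fixed 15; total 612.
Plan B: {A, D, E, F}: R1→A 8·7=56, R2→A 8·4=32, R3→F 6·6=36, R4→E 2·22=44, R5→A 3·23=69. Service 237; fixed 67; total 304.
Difference: |612 − 304| = 308.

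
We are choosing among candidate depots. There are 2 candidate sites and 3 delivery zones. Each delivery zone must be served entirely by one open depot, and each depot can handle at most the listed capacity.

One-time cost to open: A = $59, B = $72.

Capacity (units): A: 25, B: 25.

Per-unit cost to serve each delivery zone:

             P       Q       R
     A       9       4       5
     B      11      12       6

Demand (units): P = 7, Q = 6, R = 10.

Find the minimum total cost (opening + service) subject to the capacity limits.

Open {A}: P→A 9·7=63, Q→A 4·6=24, R→A 5·10=50.
Loads: A carries 23/25. Service 137; fixed 59; total 196.
Next best feasible plan costs 268.

Minimum total cost: 196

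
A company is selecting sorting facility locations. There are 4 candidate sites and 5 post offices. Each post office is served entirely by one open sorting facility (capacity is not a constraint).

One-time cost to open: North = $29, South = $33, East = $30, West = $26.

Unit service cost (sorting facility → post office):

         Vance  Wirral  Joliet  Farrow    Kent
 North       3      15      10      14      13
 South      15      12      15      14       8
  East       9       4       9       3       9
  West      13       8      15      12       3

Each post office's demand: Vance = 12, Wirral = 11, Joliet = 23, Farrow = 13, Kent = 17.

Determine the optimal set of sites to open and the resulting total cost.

For any fixed open set, each post office goes to its cheapest open site; total = fixed + service.
{North, East, West}: Vance→North 3·12=36, Wirral→East 4·11=44, Joliet→East 9·23=207, Farrow→East 3·13=39, Kent→West 3·17=51. Service 377; fixed 85; total 462.
{North, South, East, West}: service 377 + fixed 118 = 495
{East, West}: Vance→East 9·12=108, Wirral→East 4·11=44, Joliet→East 9·23=207, Farrow→East 3·13=39, Kent→West 3·17=51. Service 449; fixed 56; total 505.
{West}: Vance→West 13·12=156, Wirral→West 8·11=88, Joliet→West 15·23=345, Farrow→West 12·13=156, Kent→West 3·17=51. Service 796; fixed 26; total 822.
No other subset beats 462.

Open North, East and West; minimum total cost 462.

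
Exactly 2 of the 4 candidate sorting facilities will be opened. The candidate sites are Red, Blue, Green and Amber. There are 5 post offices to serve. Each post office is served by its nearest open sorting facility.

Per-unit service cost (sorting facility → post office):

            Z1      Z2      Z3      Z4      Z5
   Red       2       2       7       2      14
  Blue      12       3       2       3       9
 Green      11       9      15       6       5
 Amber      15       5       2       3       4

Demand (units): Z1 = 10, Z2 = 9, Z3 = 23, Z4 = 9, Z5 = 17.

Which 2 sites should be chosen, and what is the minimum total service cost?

With exactly 2 open, each post office uses its cheapest among the chosen.
{Red, Amber}: Z1→Red 2·10=20, Z2→Red 2·9=18, Z3→Amber 2·23=46, Z4→Red 2·9=18, Z5→Amber 4·17=68. Service cost 170.
{Red, Blue}: service cost 255
{Blue, Amber}: service cost 288
Among all 6 size-2 choices, {Red, Amber} is lowest.

Choose Red and Amber; total service cost 170.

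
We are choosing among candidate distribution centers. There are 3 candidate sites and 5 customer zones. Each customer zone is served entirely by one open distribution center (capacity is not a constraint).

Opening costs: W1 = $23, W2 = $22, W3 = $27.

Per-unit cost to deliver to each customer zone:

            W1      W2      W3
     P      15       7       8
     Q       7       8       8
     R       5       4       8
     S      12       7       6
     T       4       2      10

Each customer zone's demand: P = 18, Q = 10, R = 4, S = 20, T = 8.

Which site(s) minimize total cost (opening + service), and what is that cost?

For any fixed open set, each customer zone goes to its cheapest open site; total = fixed + service.
{W2}: P→W2 7·18=126, Q→W2 8·10=80, R→W2 4·4=16, S→W2 7·20=140, T→W2 2·8=16. Service 378; fixed 22; total 400.
{W2, W3}: P→W2 7·18=126, Q→W2 8·10=80, R→W2 4·4=16, S→W3 6·20=120, T→W2 2·8=16. Service 358; fixed 49; total 407.
{W1, W2}: service 368 + fixed 45 = 413
{W1, W2, W3}: service 348 + fixed 72 = 420
(All 7 nonempty subsets were checked; W2 only is lowest.)

Open W2 only; minimum total cost 400.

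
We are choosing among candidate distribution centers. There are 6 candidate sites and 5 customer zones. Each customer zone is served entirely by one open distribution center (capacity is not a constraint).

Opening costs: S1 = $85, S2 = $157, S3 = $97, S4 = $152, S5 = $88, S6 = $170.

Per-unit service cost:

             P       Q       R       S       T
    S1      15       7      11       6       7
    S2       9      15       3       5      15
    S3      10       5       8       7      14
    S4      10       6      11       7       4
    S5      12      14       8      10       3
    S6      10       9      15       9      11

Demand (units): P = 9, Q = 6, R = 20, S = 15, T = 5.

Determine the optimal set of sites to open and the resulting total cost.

For any fixed open set, each customer zone goes to its cheapest open site; total = fixed + service.
{S1, S2}: P→S2 9·9=81, Q→S1 7·6=42, R→S2 3·20=60, S→S2 5·15=75, T→S1 7·5=35. Service 293; fixed 242; total 535.
{S2}: P→S2 9·9=81, Q→S2 15·6=90, R→S2 3·20=60, S→S2 5·15=75, T→S2 15·5=75. Service 381; fixed 157; total 538.
{S3}: service 455 + fixed 97 = 552
{S1, S2, S3, S4, S5, S6}: service 261 + fixed 749 = 1010
No other subset beats 535.

Open S1 and S2; minimum total cost 535.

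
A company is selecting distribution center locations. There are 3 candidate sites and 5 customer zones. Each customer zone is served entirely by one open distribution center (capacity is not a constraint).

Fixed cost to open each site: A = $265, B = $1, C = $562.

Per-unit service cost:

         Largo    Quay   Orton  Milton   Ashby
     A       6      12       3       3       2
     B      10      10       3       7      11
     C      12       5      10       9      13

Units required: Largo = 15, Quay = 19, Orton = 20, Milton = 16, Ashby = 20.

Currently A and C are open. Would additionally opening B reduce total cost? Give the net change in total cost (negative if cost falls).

No — net change +1 (cost rises by 1).

Current service cost with {A, C}: 333.
Adding B: each customer zone re-picks its cheapest; new service cost 333, saving 0.
Extra fixed cost: 1. Net change = 1 − 0 = 1.
(Totals: 1160 → 1161.)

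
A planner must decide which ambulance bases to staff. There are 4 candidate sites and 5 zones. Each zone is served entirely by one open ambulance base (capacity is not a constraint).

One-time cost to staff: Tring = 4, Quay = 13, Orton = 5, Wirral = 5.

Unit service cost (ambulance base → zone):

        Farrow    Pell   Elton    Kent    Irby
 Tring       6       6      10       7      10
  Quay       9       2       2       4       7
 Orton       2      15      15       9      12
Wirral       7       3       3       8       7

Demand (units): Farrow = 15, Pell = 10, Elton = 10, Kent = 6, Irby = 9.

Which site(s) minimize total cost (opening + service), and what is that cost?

Open Quay and Orton; minimum total cost 175.

For any fixed open set, each zone goes to its cheapest open site; total = fixed + service.
{Quay, Orton}: Farrow→Orton 2·15=30, Pell→Quay 2·10=20, Elton→Quay 2·10=20, Kent→Quay 4·6=24, Irby→Quay 7·9=63. Service 157; fixed 18; total 175.
{Tring, Quay, Orton}: service 157 + fixed 22 = 179
{Quay, Orton, Wirral}: Farrow→Orton 2·15=30, Pell→Quay 2·10=20, Elton→Quay 2·10=20, Kent→Quay 4·6=24, Irby→Quay 7·9=63. Service 157; fixed 23; total 180.
{Tring, Quay, Orton, Wirral}: Farrow→Orton 2·15=30, Pell→Quay 2·10=20, Elton→Quay 2·10=20, Kent→Quay 4·6=24, Irby→Quay 7·9=63. Service 157; fixed 27; total 184.
(All 15 nonempty subsets were checked; Quay and Orton is lowest.)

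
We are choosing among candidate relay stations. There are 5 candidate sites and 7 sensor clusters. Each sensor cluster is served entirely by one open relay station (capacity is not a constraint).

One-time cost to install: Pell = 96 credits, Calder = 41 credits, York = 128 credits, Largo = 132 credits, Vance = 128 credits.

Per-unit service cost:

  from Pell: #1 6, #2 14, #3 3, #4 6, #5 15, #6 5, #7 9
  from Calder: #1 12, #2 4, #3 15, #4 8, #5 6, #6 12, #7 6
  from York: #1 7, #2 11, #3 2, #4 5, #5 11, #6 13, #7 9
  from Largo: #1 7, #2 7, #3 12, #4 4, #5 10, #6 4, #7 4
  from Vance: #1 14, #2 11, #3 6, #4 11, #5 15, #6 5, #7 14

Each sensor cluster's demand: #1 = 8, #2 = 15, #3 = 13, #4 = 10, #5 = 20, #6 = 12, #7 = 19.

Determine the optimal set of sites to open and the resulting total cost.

Open Pell and Calder; minimum total cost 638.

For any fixed open set, each sensor cluster goes to its cheapest open site; total = fixed + service.
{Pell, Calder}: #1→Pell 6·8=48, #2→Calder 4·15=60, #3→Pell 3·13=39, #4→Pell 6·10=60, #5→Calder 6·20=120, #6→Pell 5·12=60, #7→Calder 6·19=114. Service 501; fixed 137; total 638.
{Pell, Calder, Largo}: service 431 + fixed 269 = 700
{Calder, York, Largo}: service 426 + fixed 301 = 727
{Pell, Calder, York, Largo, Vance}: #1→Pell 6·8=48, #2→Calder 4·15=60, #3→York 2·13=26, #4→Largo 4·10=40, #5→Calder 6·20=120, #6→Largo 4·12=48, #7→Largo 4·19=76. Service 418; fixed 525; total 943.
No other subset beats 638.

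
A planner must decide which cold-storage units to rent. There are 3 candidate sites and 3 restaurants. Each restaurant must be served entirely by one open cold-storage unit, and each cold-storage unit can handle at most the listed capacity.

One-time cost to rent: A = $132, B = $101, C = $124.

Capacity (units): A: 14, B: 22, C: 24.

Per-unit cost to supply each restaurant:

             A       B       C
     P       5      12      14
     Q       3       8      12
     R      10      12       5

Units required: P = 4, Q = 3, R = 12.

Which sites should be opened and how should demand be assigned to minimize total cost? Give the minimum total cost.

Minimum total cost: 276

Open {C}: P→C 14·4=56, Q→C 12·3=36, R→C 5·12=60.
Loads: C carries 19/24. Service 152; fixed 124; total 276.
Next best feasible plan costs 317.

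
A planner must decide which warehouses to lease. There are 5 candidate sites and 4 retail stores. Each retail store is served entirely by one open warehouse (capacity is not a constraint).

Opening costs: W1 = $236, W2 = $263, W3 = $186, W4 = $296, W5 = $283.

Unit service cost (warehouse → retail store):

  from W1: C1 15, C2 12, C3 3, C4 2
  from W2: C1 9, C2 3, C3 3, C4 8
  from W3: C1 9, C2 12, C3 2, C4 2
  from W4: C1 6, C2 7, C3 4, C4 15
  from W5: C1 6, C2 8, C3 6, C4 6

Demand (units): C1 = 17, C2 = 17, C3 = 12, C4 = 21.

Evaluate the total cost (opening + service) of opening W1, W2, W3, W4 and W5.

Total cost: 1483

Each retail store is assigned to its cheapest site among the open ones.
{W1, W2, W3, W4, W5}: C1→W4 6·17=102, C2→W2 3·17=51, C3→W3 2·12=24, C4→W1 2·21=42. Service 219; fixed 1264; total 1483.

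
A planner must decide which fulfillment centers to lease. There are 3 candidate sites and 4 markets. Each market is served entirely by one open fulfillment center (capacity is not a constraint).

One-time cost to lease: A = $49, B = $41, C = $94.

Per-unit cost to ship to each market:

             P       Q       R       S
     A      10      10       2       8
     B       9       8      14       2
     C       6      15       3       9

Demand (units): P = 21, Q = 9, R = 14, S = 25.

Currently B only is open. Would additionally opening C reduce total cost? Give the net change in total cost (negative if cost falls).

Yes — net change −123 (cost falls by 123).

Current service cost with {B}: 507.
Adding C: each market re-picks its cheapest; new service cost 290, saving 217.
Extra fixed cost: 94. Net change = 94 − 217 = -123.
(Totals: 548 → 425.)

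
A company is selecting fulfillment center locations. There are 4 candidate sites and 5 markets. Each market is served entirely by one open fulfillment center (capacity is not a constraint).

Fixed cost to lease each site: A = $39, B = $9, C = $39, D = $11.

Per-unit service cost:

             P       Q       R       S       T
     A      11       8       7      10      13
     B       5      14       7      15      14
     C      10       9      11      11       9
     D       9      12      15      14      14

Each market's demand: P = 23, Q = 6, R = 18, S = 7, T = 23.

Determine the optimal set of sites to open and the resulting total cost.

Open B and C; minimum total cost 627.

For any fixed open set, each market goes to its cheapest open site; total = fixed + service.
{B, C}: P→B 5·23=115, Q→C 9·6=54, R→B 7·18=126, S→C 11·7=77, T→C 9·23=207. Service 579; fixed 48; total 627.
{B, C, D}: P→B 5·23=115, Q→C 9·6=54, R→B 7·18=126, S→C 11·7=77, T→C 9·23=207. Service 579; fixed 59; total 638.
{A, B, C}: P→B 5·23=115, Q→A 8·6=48, R→A 7·18=126, S→A 10·7=70, T→C 9·23=207. Service 566; fixed 87; total 653.
{A, B, C, D}: service 566 + fixed 98 = 664
No other subset beats 627.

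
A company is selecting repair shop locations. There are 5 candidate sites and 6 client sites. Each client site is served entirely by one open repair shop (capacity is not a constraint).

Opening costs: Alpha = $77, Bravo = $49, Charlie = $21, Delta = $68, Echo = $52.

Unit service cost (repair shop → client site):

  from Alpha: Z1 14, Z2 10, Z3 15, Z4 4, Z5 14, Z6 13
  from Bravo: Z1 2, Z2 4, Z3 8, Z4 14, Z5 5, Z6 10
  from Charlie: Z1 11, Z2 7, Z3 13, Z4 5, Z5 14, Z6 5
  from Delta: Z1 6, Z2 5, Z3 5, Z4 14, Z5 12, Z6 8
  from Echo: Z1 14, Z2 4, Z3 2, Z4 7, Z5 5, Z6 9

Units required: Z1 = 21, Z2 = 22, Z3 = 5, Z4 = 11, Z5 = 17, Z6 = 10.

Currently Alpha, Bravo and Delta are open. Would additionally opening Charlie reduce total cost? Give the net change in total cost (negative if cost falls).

Yes — net change −9 (cost falls by 9).

Current service cost with {Alpha, Bravo, Delta}: 364.
Adding Charlie: each client site re-picks its cheapest; new service cost 334, saving 30.
Extra fixed cost: 21. Net change = 21 − 30 = -9.
(Totals: 558 → 549.)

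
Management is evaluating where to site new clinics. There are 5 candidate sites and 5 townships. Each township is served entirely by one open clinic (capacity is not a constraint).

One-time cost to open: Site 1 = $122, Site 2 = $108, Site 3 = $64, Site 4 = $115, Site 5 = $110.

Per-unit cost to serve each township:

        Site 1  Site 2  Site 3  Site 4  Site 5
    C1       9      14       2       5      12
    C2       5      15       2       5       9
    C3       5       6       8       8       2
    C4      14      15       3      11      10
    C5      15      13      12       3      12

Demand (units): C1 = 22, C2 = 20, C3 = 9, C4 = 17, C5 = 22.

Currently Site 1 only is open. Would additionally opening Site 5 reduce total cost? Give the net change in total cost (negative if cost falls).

Current service cost with {Site 1}: 911.
Adding Site 5: each township re-picks its cheapest; new service cost 750, saving 161.
Extra fixed cost: 110. Net change = 110 − 161 = -51.
(Totals: 1033 → 982.)

Yes — net change −51 (cost falls by 51).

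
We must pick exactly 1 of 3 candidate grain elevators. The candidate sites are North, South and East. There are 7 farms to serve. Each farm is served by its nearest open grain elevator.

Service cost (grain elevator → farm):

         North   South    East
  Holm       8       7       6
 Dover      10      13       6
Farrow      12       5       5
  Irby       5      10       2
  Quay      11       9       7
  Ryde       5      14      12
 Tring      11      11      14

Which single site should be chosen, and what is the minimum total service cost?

Choose East only; total service cost 52.

With exactly 1 open, each farm uses its cheapest among the chosen.
{East}: Holm→East 6, Dover→East 6, Farrow→East 5, Irby→East 2, Quay→East 7, Ryde→East 12, Tring→East 14. Service cost 52.
{North}: service cost 62
{South}: service cost 69
Among all 3 size-1 choices, {East} is lowest.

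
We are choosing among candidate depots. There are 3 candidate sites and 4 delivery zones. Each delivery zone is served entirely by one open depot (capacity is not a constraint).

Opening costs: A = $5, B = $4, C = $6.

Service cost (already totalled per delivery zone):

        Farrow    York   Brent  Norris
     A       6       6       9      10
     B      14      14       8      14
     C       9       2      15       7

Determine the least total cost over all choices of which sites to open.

For any fixed open set, each delivery zone goes to its cheapest open site; total = fixed + service.
{A, C}: Farrow→A 6, York→C 2, Brent→A 9, Norris→C 7. Service 24; fixed 11; total 35.
{A}: Farrow→A 6, York→A 6, Brent→A 9, Norris→A 10. Service 31; fixed 5; total 36.
{B, C}: Farrow→C 9, York→C 2, Brent→B 8, Norris→C 7. Service 26; fixed 10; total 36.
{A, B, C}: service 23 + fixed 15 = 38
(All 7 nonempty subsets were checked; A and C is lowest.)

Minimum total cost: 35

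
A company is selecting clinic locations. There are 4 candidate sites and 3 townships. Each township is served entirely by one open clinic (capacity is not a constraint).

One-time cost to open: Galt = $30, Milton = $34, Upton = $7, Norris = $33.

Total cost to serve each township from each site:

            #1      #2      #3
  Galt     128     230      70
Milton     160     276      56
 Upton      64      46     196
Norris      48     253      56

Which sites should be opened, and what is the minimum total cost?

Open Upton and Norris; minimum total cost 190.

For any fixed open set, each township goes to its cheapest open site; total = fixed + service.
{Upton, Norris}: #1→Norris 48, #2→Upton 46, #3→Norris 56. Service 150; fixed 40; total 190.
{Milton, Upton}: service 166 + fixed 41 = 207
{Galt, Upton}: #1→Upton 64, #2→Upton 46, #3→Galt 70. Service 180; fixed 37; total 217.
{Galt, Milton, Upton, Norris}: service 150 + fixed 104 = 254
No other subset beats 190.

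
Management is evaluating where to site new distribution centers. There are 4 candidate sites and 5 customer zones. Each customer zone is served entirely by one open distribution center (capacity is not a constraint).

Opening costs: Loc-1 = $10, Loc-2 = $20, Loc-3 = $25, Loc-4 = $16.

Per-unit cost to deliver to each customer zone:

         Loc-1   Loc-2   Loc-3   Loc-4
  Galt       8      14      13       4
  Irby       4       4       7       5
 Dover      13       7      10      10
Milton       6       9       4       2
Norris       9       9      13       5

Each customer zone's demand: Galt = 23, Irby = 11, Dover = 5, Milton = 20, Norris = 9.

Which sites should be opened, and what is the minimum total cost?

For any fixed open set, each customer zone goes to its cheapest open site; total = fixed + service.
{Loc-2, Loc-4}: Galt→Loc-4 4·23=92, Irby→Loc-2 4·11=44, Dover→Loc-2 7·5=35, Milton→Loc-4 2·20=40, Norris→Loc-4 5·9=45. Service 256; fixed 36; total 292.
{Loc-1, Loc-4}: Galt→Loc-4 4·23=92, Irby→Loc-1 4·11=44, Dover→Loc-4 10·5=50, Milton→Loc-4 2·20=40, Norris→Loc-4 5·9=45. Service 271; fixed 26; total 297.
{Loc-4}: service 282 + fixed 16 = 298
{Loc-1, Loc-2, Loc-3, Loc-4}: service 256 + fixed 71 = 327
No other subset beats 292.

Open Loc-2 and Loc-4; minimum total cost 292.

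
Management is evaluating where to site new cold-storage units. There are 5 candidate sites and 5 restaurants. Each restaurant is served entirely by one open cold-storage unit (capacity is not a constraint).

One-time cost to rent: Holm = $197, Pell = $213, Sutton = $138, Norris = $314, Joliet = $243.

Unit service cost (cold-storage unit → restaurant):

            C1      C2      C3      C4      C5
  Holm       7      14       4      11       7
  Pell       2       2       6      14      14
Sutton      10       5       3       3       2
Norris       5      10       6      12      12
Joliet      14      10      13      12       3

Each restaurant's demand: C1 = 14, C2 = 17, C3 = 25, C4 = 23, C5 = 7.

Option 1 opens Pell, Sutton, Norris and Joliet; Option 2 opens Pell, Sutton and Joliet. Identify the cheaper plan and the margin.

Option 2 is cheaper by 314.

Option 1: {Pell, Sutton, Norris, Joliet}: C1→Pell 2·14=28, C2→Pell 2·17=34, C3→Sutton 3·25=75, C4→Sutton 3·23=69, C5→Sutton 2·7=14. Service 220; fixed 908; total 1128.
Option 2: {Pell, Sutton, Joliet}: C1→Pell 2·14=28, C2→Pell 2·17=34, C3→Sutton 3·25=75, C4→Sutton 3·23=69, C5→Sutton 2·7=14. Service 220; fixed 594; total 814.
Difference: |1128 − 814| = 314.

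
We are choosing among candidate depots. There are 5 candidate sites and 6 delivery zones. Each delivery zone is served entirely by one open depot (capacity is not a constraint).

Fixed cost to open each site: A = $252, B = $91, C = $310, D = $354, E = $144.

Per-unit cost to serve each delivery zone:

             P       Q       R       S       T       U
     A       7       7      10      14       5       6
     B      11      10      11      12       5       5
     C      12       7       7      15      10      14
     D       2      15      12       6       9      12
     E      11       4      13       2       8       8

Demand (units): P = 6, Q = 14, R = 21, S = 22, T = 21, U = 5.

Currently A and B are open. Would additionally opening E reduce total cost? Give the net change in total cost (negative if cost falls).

Current service cost with {A, B}: 744.
Adding E: each delivery zone re-picks its cheapest; new service cost 482, saving 262.
Extra fixed cost: 144. Net change = 144 − 262 = -118.
(Totals: 1087 → 969.)

Yes — net change −118 (cost falls by 118).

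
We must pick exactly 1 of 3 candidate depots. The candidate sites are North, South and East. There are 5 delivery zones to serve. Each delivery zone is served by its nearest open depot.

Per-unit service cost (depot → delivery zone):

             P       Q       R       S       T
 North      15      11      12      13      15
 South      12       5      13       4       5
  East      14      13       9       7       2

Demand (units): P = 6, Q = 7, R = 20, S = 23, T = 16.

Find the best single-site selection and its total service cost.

Choose South only; total service cost 539.

With exactly 1 open, each delivery zone uses its cheapest among the chosen.
{South}: P→South 12·6=72, Q→South 5·7=35, R→South 13·20=260, S→South 4·23=92, T→South 5·16=80. Service cost 539.
{East}: service cost 548
{North}: service cost 946
Among all 3 size-1 choices, {South} is lowest.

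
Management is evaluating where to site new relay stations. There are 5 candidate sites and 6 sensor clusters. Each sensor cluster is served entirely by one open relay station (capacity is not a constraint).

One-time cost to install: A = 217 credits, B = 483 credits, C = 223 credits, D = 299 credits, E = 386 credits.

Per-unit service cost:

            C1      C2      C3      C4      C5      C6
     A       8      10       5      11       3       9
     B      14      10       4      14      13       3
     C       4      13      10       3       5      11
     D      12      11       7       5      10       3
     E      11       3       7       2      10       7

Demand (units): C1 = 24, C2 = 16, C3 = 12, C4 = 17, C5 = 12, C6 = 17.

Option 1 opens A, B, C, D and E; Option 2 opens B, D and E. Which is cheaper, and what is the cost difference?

Option 1: {A, B, C, D, E}: C1→C 4·24=96, C2→E 3·16=48, C3→B 4·12=48, C4→E 2·17=34, C5→A 3·12=36, C6→B 3·17=51. Service 313; fixed 1608; total 1921.
Option 2: {B, D, E}: C1→E 11·24=264, C2→E 3·16=48, C3→B 4·12=48, C4→E 2·17=34, C5→D 10·12=120, C6→B 3·17=51. Service 565; fixed 1168; total 1733.
Difference: |1921 − 1733| = 188.

Option 2 is cheaper by 188.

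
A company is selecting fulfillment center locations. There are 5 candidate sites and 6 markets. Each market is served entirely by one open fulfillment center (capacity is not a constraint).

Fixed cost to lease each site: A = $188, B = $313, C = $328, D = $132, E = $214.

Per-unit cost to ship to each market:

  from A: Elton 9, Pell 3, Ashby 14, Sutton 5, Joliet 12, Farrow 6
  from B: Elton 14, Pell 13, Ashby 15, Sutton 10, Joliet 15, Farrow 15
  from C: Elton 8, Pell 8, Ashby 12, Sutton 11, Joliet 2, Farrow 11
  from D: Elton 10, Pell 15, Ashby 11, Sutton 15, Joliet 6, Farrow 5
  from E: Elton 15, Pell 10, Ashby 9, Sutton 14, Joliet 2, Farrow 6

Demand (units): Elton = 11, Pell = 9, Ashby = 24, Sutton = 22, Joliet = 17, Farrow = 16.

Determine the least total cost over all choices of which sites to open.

Minimum total cost: 984

For any fixed open set, each market goes to its cheapest open site; total = fixed + service.
{A, E}: Elton→A 9·11=99, Pell→A 3·9=27, Ashby→E 9·24=216, Sutton→A 5·22=110, Joliet→E 2·17=34, Farrow→A 6·16=96. Service 582; fixed 402; total 984.
{A, D}: service 682 + fixed 320 = 1002
{A}: Elton→A 9·11=99, Pell→A 3·9=27, Ashby→A 14·24=336, Sutton→A 5·22=110, Joliet→A 12·17=204, Farrow→A 6·16=96. Service 872; fixed 188; total 1060.
{A, B, C, D, E}: service 555 + fixed 1175 = 1730
No other subset beats 984.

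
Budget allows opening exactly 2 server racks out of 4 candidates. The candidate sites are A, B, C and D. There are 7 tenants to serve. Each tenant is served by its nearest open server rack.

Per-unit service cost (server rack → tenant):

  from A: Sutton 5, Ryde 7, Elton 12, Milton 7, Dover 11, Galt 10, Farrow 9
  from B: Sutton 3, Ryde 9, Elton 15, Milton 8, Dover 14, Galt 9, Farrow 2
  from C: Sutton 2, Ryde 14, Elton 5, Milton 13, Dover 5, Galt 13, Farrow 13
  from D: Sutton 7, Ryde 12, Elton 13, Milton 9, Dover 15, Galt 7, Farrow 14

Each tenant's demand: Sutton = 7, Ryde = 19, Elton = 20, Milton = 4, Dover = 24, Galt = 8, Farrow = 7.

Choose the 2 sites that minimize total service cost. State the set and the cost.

With exactly 2 open, each tenant uses its cheapest among the chosen.
{B, C}: Sutton→C 2·7=14, Ryde→B 9·19=171, Elton→C 5·20=100, Milton→B 8·4=32, Dover→C 5·24=120, Galt→B 9·8=72, Farrow→B 2·7=14. Service cost 523.
{A, C}: service cost 538
{C, D}: service cost 645
Among all 6 size-2 choices, {B, C} is lowest.

Choose B and C; total service cost 523.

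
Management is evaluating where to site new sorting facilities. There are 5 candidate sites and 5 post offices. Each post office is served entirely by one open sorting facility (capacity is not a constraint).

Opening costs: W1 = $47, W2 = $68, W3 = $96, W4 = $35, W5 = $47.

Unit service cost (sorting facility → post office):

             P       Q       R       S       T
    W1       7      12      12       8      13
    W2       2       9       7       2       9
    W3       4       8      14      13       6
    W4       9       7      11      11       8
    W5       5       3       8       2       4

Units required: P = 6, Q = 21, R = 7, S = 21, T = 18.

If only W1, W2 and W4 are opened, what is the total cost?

Total cost: 544

Each post office is assigned to its cheapest site among the open ones.
{W1, W2, W4}: P→W2 2·6=12, Q→W4 7·21=147, R→W2 7·7=49, S→W2 2·21=42, T→W4 8·18=144. Service 394; fixed 150; total 544.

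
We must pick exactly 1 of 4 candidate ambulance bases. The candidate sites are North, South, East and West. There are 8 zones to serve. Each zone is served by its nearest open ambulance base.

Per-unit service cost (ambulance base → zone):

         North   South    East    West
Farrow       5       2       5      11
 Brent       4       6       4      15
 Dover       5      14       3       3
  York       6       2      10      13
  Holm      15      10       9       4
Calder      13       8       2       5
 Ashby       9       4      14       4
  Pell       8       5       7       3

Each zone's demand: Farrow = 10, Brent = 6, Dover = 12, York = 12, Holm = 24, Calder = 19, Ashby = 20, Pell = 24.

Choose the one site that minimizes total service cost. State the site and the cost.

With exactly 1 open, each zone uses its cheapest among the chosen.
{West}: Farrow→West 11·10=110, Brent→West 15·6=90, Dover→West 3·12=36, York→West 13·12=156, Holm→West 4·24=96, Calder→West 5·19=95, Ashby→West 4·20=80, Pell→West 3·24=72. Service cost 735.
{South}: service cost 840
{East}: service cost 932
Among all 4 size-1 choices, {West} is lowest.

Choose West only; total service cost 735.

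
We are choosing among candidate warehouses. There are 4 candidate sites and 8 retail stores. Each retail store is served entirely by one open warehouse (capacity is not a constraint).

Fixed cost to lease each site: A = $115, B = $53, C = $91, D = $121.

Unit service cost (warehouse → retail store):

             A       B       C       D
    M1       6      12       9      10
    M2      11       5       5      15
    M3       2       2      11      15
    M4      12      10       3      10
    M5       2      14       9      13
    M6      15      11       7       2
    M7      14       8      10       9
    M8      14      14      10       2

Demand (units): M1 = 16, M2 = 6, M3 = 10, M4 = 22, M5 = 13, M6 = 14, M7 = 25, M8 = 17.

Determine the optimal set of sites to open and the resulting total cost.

Open A, C and D; minimum total cost 852.

For any fixed open set, each retail store goes to its cheapest open site; total = fixed + service.
{A, C, D}: M1→A 6·16=96, M2→C 5·6=30, M3→A 2·10=20, M4→C 3·22=66, M5→A 2·13=26, M6→D 2·14=28, M7→D 9·25=225, M8→D 2·17=34. Service 525; fixed 327; total 852.
{A, B, C, D}: service 500 + fixed 380 = 880
{B, C, D}: M1→C 9·16=144, M2→B 5·6=30, M3→B 2·10=20, M4→C 3·22=66, M5→C 9·13=117, M6→D 2·14=28, M7→B 8·25=200, M8→D 2·17=34. Service 639; fixed 265; total 904.
{B}: service 1236 + fixed 53 = 1289
No other subset beats 852.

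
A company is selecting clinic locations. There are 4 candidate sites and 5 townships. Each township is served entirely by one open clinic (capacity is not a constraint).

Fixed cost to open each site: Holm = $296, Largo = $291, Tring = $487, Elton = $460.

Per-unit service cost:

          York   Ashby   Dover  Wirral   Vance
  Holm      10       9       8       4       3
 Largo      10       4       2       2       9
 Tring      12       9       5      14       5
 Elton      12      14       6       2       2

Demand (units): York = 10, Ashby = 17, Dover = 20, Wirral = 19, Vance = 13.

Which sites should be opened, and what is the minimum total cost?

Open Largo only; minimum total cost 654.

For any fixed open set, each township goes to its cheapest open site; total = fixed + service.
{Largo}: York→Largo 10·10=100, Ashby→Largo 4·17=68, Dover→Largo 2·20=40, Wirral→Largo 2·19=38, Vance→Largo 9·13=117. Service 363; fixed 291; total 654.
{Holm}: service 528 + fixed 296 = 824
{Holm, Largo}: York→Holm 10·10=100, Ashby→Largo 4·17=68, Dover→Largo 2·20=40, Wirral→Largo 2·19=38, Vance→Holm 3·13=39. Service 285; fixed 587; total 872.
{Holm, Largo, Tring, Elton}: service 272 + fixed 1534 = 1806
No other subset beats 654.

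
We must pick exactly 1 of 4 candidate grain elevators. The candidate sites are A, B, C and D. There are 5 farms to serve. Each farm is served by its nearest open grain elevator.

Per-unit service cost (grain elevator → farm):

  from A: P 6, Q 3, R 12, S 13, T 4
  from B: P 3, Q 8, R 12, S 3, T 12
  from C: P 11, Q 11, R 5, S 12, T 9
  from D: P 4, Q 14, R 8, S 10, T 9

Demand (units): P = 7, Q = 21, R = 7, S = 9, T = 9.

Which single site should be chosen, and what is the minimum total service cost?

Choose A only; total service cost 342.

With exactly 1 open, each farm uses its cheapest among the chosen.
{A}: P→A 6·7=42, Q→A 3·21=63, R→A 12·7=84, S→A 13·9=117, T→A 4·9=36. Service cost 342.
{B}: service cost 408
{C}: service cost 532
Among all 4 size-1 choices, {A} is lowest.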